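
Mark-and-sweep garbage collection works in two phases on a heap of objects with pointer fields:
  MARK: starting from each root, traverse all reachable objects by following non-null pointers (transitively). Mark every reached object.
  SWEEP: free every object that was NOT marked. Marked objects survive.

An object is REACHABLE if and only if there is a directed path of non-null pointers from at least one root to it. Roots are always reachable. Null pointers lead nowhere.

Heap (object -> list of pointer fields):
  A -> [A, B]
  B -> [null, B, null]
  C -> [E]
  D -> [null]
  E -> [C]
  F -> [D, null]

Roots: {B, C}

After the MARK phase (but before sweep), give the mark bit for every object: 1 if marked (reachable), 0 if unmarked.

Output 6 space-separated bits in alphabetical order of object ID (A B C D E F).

Roots: B C
Mark B: refs=null B null, marked=B
Mark C: refs=E, marked=B C
Mark E: refs=C, marked=B C E
Unmarked (collected): A D F

Answer: 0 1 1 0 1 0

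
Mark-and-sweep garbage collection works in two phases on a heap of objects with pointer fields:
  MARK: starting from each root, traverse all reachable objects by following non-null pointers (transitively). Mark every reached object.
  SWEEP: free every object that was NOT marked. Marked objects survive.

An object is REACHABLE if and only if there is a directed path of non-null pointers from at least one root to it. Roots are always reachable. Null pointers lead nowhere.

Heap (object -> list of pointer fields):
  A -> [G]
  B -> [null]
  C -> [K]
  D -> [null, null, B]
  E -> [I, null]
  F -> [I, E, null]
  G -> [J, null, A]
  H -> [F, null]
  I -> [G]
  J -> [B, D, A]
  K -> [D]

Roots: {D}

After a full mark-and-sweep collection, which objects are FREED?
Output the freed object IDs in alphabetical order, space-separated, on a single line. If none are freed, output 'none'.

Answer: A C E F G H I J K

Derivation:
Roots: D
Mark D: refs=null null B, marked=D
Mark B: refs=null, marked=B D
Unmarked (collected): A C E F G H I J K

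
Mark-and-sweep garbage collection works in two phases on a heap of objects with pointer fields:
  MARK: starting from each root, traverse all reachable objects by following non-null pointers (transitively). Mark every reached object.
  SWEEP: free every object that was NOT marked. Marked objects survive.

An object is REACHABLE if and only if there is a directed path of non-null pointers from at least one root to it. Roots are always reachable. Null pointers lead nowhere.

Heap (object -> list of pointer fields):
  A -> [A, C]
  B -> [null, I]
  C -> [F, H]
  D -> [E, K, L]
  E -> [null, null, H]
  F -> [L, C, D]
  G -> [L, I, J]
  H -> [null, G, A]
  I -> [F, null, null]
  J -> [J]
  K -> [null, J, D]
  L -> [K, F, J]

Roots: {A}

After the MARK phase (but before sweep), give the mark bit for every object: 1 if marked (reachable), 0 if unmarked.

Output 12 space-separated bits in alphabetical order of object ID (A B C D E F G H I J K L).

Answer: 1 0 1 1 1 1 1 1 1 1 1 1

Derivation:
Roots: A
Mark A: refs=A C, marked=A
Mark C: refs=F H, marked=A C
Mark F: refs=L C D, marked=A C F
Mark H: refs=null G A, marked=A C F H
Mark L: refs=K F J, marked=A C F H L
Mark D: refs=E K L, marked=A C D F H L
Mark G: refs=L I J, marked=A C D F G H L
Mark K: refs=null J D, marked=A C D F G H K L
Mark J: refs=J, marked=A C D F G H J K L
Mark E: refs=null null H, marked=A C D E F G H J K L
Mark I: refs=F null null, marked=A C D E F G H I J K L
Unmarked (collected): B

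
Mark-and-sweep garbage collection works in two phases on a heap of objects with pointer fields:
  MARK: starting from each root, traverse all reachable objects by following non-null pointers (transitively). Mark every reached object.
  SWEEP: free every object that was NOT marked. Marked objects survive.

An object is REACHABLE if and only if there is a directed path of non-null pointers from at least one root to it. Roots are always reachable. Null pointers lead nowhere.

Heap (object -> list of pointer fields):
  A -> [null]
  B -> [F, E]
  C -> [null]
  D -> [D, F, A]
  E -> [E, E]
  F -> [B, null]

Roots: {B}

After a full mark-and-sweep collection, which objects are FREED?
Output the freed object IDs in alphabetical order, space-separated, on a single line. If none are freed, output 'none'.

Answer: A C D

Derivation:
Roots: B
Mark B: refs=F E, marked=B
Mark F: refs=B null, marked=B F
Mark E: refs=E E, marked=B E F
Unmarked (collected): A C D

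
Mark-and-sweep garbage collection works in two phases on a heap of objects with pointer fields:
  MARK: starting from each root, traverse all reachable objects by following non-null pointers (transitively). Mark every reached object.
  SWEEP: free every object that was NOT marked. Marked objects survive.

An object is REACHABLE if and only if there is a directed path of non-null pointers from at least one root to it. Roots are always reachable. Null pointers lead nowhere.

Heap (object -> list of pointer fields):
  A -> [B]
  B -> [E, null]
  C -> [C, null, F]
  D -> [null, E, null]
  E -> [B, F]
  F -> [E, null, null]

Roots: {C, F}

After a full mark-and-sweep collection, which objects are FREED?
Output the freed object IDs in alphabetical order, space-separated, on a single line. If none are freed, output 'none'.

Roots: C F
Mark C: refs=C null F, marked=C
Mark F: refs=E null null, marked=C F
Mark E: refs=B F, marked=C E F
Mark B: refs=E null, marked=B C E F
Unmarked (collected): A D

Answer: A D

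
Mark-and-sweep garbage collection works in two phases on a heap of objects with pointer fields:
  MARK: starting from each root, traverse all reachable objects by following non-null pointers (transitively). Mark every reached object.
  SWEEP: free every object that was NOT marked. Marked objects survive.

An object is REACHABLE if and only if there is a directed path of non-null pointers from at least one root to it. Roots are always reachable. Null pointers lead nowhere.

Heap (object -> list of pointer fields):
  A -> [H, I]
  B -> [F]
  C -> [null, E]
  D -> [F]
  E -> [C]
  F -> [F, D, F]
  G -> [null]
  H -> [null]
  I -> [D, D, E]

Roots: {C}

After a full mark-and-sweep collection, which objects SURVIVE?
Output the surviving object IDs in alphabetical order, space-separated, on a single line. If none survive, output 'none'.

Answer: C E

Derivation:
Roots: C
Mark C: refs=null E, marked=C
Mark E: refs=C, marked=C E
Unmarked (collected): A B D F G H I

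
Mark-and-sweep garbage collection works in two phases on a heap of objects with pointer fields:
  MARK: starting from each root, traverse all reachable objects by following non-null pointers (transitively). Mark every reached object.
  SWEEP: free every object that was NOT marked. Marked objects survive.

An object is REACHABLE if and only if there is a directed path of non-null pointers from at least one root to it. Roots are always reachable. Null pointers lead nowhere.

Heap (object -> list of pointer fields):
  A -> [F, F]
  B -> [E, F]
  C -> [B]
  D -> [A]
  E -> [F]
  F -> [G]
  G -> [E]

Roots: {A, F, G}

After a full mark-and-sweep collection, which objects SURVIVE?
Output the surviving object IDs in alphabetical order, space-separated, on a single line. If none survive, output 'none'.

Answer: A E F G

Derivation:
Roots: A F G
Mark A: refs=F F, marked=A
Mark F: refs=G, marked=A F
Mark G: refs=E, marked=A F G
Mark E: refs=F, marked=A E F G
Unmarked (collected): B C D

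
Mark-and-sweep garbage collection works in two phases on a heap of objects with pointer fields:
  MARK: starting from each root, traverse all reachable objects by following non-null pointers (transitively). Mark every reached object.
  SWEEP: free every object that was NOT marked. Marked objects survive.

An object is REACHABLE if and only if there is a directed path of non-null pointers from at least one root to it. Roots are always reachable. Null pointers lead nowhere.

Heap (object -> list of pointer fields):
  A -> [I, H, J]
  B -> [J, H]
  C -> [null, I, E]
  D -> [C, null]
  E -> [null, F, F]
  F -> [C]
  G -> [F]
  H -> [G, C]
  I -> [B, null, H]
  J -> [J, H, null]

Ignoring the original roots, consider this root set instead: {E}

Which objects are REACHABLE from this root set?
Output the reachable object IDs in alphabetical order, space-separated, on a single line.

Answer: B C E F G H I J

Derivation:
Roots: E
Mark E: refs=null F F, marked=E
Mark F: refs=C, marked=E F
Mark C: refs=null I E, marked=C E F
Mark I: refs=B null H, marked=C E F I
Mark B: refs=J H, marked=B C E F I
Mark H: refs=G C, marked=B C E F H I
Mark J: refs=J H null, marked=B C E F H I J
Mark G: refs=F, marked=B C E F G H I J
Unmarked (collected): A D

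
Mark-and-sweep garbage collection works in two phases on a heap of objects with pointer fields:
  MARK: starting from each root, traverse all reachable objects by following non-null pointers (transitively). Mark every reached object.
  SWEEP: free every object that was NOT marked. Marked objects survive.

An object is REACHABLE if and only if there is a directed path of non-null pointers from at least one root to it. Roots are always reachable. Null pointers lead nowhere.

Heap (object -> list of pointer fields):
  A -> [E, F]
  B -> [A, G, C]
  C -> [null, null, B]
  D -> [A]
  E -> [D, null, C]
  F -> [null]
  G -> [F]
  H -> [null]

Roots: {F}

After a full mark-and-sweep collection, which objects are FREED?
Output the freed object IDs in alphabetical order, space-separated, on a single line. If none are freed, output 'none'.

Answer: A B C D E G H

Derivation:
Roots: F
Mark F: refs=null, marked=F
Unmarked (collected): A B C D E G H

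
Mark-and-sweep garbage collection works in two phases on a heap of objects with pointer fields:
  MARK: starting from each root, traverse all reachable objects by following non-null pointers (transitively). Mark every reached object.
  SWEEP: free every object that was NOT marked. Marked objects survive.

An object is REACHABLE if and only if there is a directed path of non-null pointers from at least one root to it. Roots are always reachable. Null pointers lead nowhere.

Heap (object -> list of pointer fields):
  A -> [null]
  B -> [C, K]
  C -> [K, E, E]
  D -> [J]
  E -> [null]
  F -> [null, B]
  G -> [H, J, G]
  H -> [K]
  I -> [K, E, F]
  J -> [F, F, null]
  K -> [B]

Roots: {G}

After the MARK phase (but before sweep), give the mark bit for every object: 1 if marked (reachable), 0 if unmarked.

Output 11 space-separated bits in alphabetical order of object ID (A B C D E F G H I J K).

Roots: G
Mark G: refs=H J G, marked=G
Mark H: refs=K, marked=G H
Mark J: refs=F F null, marked=G H J
Mark K: refs=B, marked=G H J K
Mark F: refs=null B, marked=F G H J K
Mark B: refs=C K, marked=B F G H J K
Mark C: refs=K E E, marked=B C F G H J K
Mark E: refs=null, marked=B C E F G H J K
Unmarked (collected): A D I

Answer: 0 1 1 0 1 1 1 1 0 1 1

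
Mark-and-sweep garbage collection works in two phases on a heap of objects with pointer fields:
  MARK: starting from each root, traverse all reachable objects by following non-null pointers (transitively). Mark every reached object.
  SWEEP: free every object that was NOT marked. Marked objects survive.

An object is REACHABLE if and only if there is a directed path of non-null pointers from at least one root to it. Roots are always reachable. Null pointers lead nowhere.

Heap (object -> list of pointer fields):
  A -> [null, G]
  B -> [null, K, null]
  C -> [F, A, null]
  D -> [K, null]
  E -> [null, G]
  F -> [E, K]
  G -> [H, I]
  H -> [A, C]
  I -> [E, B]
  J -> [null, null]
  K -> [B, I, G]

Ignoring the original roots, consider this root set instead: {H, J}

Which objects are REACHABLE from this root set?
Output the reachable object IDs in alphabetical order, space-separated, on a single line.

Roots: H J
Mark H: refs=A C, marked=H
Mark J: refs=null null, marked=H J
Mark A: refs=null G, marked=A H J
Mark C: refs=F A null, marked=A C H J
Mark G: refs=H I, marked=A C G H J
Mark F: refs=E K, marked=A C F G H J
Mark I: refs=E B, marked=A C F G H I J
Mark E: refs=null G, marked=A C E F G H I J
Mark K: refs=B I G, marked=A C E F G H I J K
Mark B: refs=null K null, marked=A B C E F G H I J K
Unmarked (collected): D

Answer: A B C E F G H I J K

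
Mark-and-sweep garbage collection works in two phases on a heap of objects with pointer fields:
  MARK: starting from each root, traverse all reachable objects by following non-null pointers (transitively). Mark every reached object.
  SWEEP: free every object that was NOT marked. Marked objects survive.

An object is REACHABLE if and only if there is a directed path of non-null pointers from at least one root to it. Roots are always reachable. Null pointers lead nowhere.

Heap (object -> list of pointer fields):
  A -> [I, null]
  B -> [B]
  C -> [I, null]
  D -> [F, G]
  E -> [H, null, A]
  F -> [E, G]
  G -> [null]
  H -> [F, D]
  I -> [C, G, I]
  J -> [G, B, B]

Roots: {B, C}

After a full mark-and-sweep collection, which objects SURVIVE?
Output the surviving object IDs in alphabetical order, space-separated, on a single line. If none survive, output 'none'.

Answer: B C G I

Derivation:
Roots: B C
Mark B: refs=B, marked=B
Mark C: refs=I null, marked=B C
Mark I: refs=C G I, marked=B C I
Mark G: refs=null, marked=B C G I
Unmarked (collected): A D E F H J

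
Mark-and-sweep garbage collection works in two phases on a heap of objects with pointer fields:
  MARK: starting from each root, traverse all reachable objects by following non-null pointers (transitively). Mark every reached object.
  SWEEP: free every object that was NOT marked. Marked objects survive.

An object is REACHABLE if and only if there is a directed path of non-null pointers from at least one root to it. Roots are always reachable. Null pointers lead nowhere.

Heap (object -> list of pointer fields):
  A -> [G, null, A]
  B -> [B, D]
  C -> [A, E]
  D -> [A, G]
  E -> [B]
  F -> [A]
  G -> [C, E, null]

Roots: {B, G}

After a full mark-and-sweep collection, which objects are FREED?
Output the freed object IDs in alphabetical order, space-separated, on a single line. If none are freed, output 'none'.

Roots: B G
Mark B: refs=B D, marked=B
Mark G: refs=C E null, marked=B G
Mark D: refs=A G, marked=B D G
Mark C: refs=A E, marked=B C D G
Mark E: refs=B, marked=B C D E G
Mark A: refs=G null A, marked=A B C D E G
Unmarked (collected): F

Answer: F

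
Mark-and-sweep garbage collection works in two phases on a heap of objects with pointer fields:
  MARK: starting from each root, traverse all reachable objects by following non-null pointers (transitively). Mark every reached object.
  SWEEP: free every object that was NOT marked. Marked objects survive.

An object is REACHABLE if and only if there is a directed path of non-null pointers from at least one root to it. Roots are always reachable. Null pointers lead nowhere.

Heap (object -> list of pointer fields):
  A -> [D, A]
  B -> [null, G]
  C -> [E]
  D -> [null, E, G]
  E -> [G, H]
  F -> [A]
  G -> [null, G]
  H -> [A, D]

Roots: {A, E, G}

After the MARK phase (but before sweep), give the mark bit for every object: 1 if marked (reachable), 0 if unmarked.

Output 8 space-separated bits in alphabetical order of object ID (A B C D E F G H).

Answer: 1 0 0 1 1 0 1 1

Derivation:
Roots: A E G
Mark A: refs=D A, marked=A
Mark E: refs=G H, marked=A E
Mark G: refs=null G, marked=A E G
Mark D: refs=null E G, marked=A D E G
Mark H: refs=A D, marked=A D E G H
Unmarked (collected): B C F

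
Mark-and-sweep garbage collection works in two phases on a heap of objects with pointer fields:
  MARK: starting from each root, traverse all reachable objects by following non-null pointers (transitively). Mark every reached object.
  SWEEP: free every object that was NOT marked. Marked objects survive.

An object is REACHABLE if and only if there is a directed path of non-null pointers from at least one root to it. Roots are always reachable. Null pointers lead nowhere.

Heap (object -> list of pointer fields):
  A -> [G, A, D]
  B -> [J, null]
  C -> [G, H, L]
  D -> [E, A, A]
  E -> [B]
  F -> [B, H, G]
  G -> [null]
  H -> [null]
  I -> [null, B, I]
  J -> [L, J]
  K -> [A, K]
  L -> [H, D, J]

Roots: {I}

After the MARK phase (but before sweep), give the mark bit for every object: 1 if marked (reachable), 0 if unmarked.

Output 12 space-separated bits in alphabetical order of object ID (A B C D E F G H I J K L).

Roots: I
Mark I: refs=null B I, marked=I
Mark B: refs=J null, marked=B I
Mark J: refs=L J, marked=B I J
Mark L: refs=H D J, marked=B I J L
Mark H: refs=null, marked=B H I J L
Mark D: refs=E A A, marked=B D H I J L
Mark E: refs=B, marked=B D E H I J L
Mark A: refs=G A D, marked=A B D E H I J L
Mark G: refs=null, marked=A B D E G H I J L
Unmarked (collected): C F K

Answer: 1 1 0 1 1 0 1 1 1 1 0 1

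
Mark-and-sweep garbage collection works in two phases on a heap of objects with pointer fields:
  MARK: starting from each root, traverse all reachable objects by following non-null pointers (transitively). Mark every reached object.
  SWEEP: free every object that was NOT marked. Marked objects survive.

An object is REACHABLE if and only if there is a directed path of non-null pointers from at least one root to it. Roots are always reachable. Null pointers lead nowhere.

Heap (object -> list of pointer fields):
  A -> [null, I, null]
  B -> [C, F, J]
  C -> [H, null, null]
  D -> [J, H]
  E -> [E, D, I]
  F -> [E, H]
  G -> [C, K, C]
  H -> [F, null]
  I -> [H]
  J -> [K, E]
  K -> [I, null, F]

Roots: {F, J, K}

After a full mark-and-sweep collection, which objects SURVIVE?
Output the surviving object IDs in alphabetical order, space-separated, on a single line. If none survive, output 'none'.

Answer: D E F H I J K

Derivation:
Roots: F J K
Mark F: refs=E H, marked=F
Mark J: refs=K E, marked=F J
Mark K: refs=I null F, marked=F J K
Mark E: refs=E D I, marked=E F J K
Mark H: refs=F null, marked=E F H J K
Mark I: refs=H, marked=E F H I J K
Mark D: refs=J H, marked=D E F H I J K
Unmarked (collected): A B C G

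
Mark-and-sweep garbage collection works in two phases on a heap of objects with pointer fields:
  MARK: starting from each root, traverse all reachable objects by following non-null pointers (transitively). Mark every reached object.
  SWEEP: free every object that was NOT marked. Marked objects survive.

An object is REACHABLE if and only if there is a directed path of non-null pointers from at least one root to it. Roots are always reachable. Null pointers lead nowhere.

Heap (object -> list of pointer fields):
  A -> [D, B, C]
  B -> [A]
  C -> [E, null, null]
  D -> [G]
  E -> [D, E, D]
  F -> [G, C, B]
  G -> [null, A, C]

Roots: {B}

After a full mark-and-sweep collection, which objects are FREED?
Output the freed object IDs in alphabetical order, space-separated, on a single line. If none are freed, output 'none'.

Roots: B
Mark B: refs=A, marked=B
Mark A: refs=D B C, marked=A B
Mark D: refs=G, marked=A B D
Mark C: refs=E null null, marked=A B C D
Mark G: refs=null A C, marked=A B C D G
Mark E: refs=D E D, marked=A B C D E G
Unmarked (collected): F

Answer: F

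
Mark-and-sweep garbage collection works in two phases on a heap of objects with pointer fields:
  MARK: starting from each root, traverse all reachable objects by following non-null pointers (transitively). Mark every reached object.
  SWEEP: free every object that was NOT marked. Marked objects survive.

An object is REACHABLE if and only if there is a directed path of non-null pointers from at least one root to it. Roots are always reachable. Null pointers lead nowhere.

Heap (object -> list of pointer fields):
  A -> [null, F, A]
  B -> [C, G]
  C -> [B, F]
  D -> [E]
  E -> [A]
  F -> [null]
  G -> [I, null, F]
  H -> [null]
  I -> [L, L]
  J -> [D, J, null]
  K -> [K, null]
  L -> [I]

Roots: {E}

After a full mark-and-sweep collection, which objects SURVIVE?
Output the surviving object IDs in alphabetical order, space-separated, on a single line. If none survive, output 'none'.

Roots: E
Mark E: refs=A, marked=E
Mark A: refs=null F A, marked=A E
Mark F: refs=null, marked=A E F
Unmarked (collected): B C D G H I J K L

Answer: A E F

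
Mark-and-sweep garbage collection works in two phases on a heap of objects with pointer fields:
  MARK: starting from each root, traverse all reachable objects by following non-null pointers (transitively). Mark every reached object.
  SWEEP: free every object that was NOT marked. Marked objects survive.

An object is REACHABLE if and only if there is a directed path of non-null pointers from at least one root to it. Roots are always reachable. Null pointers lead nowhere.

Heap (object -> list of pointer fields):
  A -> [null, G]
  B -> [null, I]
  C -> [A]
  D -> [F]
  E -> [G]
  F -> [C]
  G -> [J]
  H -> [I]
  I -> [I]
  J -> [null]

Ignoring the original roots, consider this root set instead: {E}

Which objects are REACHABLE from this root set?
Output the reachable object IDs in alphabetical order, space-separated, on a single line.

Answer: E G J

Derivation:
Roots: E
Mark E: refs=G, marked=E
Mark G: refs=J, marked=E G
Mark J: refs=null, marked=E G J
Unmarked (collected): A B C D F H I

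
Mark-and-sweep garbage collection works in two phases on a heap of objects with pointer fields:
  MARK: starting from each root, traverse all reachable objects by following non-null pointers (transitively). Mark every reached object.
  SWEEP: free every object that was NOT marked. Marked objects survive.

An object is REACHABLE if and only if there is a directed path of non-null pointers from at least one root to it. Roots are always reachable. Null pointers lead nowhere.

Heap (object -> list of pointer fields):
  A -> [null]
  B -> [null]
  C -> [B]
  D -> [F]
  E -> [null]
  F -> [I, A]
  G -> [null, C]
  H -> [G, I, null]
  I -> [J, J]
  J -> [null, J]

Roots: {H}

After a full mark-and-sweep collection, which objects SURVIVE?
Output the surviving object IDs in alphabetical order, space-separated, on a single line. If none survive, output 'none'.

Answer: B C G H I J

Derivation:
Roots: H
Mark H: refs=G I null, marked=H
Mark G: refs=null C, marked=G H
Mark I: refs=J J, marked=G H I
Mark C: refs=B, marked=C G H I
Mark J: refs=null J, marked=C G H I J
Mark B: refs=null, marked=B C G H I J
Unmarked (collected): A D E F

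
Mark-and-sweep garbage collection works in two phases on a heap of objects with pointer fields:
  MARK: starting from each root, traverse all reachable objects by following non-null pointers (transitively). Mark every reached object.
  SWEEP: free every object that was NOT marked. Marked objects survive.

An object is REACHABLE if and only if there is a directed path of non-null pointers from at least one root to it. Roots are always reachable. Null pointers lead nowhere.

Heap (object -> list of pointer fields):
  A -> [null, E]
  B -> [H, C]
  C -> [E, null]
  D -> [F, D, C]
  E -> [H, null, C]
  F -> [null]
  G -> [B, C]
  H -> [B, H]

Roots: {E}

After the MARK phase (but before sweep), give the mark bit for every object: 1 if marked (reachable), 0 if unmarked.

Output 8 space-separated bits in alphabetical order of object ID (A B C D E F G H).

Roots: E
Mark E: refs=H null C, marked=E
Mark H: refs=B H, marked=E H
Mark C: refs=E null, marked=C E H
Mark B: refs=H C, marked=B C E H
Unmarked (collected): A D F G

Answer: 0 1 1 0 1 0 0 1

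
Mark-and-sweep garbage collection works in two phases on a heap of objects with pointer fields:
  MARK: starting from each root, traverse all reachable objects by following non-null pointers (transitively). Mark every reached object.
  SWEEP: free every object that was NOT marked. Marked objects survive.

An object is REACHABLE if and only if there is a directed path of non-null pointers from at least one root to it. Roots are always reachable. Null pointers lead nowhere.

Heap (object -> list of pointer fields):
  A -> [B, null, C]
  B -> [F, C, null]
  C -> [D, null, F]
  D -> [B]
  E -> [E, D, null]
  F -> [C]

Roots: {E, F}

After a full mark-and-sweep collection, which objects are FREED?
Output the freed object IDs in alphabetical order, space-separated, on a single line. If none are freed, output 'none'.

Answer: A

Derivation:
Roots: E F
Mark E: refs=E D null, marked=E
Mark F: refs=C, marked=E F
Mark D: refs=B, marked=D E F
Mark C: refs=D null F, marked=C D E F
Mark B: refs=F C null, marked=B C D E F
Unmarked (collected): A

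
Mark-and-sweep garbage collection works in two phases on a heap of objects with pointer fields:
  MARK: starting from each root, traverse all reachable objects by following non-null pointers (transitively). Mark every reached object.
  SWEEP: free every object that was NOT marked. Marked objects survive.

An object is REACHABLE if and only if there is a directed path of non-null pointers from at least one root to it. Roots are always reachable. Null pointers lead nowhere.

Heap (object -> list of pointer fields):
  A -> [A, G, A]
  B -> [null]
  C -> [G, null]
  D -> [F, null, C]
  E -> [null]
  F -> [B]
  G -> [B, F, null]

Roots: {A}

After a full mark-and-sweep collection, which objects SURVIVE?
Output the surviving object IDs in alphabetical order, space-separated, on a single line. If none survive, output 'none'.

Answer: A B F G

Derivation:
Roots: A
Mark A: refs=A G A, marked=A
Mark G: refs=B F null, marked=A G
Mark B: refs=null, marked=A B G
Mark F: refs=B, marked=A B F G
Unmarked (collected): C D E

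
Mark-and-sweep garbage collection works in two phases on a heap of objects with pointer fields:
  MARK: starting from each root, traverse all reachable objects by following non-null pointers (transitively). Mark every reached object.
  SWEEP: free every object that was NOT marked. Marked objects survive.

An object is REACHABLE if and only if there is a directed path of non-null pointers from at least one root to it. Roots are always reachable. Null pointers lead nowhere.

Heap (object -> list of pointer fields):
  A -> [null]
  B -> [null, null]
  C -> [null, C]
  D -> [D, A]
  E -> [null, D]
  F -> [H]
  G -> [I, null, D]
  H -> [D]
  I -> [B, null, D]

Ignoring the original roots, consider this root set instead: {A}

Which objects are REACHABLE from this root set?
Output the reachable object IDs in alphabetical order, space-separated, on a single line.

Roots: A
Mark A: refs=null, marked=A
Unmarked (collected): B C D E F G H I

Answer: A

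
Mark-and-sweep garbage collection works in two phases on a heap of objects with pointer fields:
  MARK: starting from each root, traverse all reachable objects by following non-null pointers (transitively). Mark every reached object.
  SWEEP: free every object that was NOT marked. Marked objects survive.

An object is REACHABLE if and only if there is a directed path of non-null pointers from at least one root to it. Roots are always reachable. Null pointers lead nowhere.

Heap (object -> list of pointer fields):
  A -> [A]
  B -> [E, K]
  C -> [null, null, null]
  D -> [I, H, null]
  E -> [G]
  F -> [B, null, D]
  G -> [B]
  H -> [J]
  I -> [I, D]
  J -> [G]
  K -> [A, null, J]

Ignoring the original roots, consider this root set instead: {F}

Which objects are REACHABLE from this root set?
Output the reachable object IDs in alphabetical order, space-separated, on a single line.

Roots: F
Mark F: refs=B null D, marked=F
Mark B: refs=E K, marked=B F
Mark D: refs=I H null, marked=B D F
Mark E: refs=G, marked=B D E F
Mark K: refs=A null J, marked=B D E F K
Mark I: refs=I D, marked=B D E F I K
Mark H: refs=J, marked=B D E F H I K
Mark G: refs=B, marked=B D E F G H I K
Mark A: refs=A, marked=A B D E F G H I K
Mark J: refs=G, marked=A B D E F G H I J K
Unmarked (collected): C

Answer: A B D E F G H I J K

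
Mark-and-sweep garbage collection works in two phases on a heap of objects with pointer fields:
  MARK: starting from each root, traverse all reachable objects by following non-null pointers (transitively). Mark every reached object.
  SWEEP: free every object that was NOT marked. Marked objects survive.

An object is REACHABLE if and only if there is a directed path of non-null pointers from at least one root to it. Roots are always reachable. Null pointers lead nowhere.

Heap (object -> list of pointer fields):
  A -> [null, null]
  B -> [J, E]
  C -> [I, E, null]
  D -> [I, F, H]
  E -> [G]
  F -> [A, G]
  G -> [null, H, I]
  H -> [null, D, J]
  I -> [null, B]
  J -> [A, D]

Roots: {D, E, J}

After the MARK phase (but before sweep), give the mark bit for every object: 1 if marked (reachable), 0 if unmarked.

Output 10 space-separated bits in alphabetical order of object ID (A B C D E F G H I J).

Answer: 1 1 0 1 1 1 1 1 1 1

Derivation:
Roots: D E J
Mark D: refs=I F H, marked=D
Mark E: refs=G, marked=D E
Mark J: refs=A D, marked=D E J
Mark I: refs=null B, marked=D E I J
Mark F: refs=A G, marked=D E F I J
Mark H: refs=null D J, marked=D E F H I J
Mark G: refs=null H I, marked=D E F G H I J
Mark A: refs=null null, marked=A D E F G H I J
Mark B: refs=J E, marked=A B D E F G H I J
Unmarked (collected): C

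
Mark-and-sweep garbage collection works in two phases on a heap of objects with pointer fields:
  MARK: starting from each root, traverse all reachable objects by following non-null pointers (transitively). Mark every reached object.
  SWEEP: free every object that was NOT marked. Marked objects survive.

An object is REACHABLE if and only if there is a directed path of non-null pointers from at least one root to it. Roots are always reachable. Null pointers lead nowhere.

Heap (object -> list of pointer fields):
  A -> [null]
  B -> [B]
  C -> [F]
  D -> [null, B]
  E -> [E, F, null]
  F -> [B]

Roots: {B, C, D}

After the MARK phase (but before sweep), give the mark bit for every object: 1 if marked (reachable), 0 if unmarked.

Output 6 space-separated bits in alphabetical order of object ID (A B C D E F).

Answer: 0 1 1 1 0 1

Derivation:
Roots: B C D
Mark B: refs=B, marked=B
Mark C: refs=F, marked=B C
Mark D: refs=null B, marked=B C D
Mark F: refs=B, marked=B C D F
Unmarked (collected): A E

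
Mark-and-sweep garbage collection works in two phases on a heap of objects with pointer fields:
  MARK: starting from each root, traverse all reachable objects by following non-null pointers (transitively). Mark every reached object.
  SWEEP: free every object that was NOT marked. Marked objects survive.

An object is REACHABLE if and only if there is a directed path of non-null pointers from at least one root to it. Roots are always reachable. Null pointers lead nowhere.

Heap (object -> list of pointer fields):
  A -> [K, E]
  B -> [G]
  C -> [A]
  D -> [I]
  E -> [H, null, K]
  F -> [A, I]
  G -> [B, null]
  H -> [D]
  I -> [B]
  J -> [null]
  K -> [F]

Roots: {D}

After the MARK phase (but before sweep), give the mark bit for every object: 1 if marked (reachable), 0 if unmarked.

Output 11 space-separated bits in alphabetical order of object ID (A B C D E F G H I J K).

Answer: 0 1 0 1 0 0 1 0 1 0 0

Derivation:
Roots: D
Mark D: refs=I, marked=D
Mark I: refs=B, marked=D I
Mark B: refs=G, marked=B D I
Mark G: refs=B null, marked=B D G I
Unmarked (collected): A C E F H J K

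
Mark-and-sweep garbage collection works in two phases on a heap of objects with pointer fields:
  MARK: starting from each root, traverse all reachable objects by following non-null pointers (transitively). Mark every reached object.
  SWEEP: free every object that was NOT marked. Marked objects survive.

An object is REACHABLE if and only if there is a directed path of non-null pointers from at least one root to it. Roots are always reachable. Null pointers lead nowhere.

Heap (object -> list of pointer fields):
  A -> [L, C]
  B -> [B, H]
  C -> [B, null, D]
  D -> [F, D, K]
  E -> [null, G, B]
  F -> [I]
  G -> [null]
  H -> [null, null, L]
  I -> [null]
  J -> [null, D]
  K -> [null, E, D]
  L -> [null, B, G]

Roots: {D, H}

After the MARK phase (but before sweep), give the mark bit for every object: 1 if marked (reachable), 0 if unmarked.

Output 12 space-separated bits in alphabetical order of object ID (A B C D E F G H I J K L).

Roots: D H
Mark D: refs=F D K, marked=D
Mark H: refs=null null L, marked=D H
Mark F: refs=I, marked=D F H
Mark K: refs=null E D, marked=D F H K
Mark L: refs=null B G, marked=D F H K L
Mark I: refs=null, marked=D F H I K L
Mark E: refs=null G B, marked=D E F H I K L
Mark B: refs=B H, marked=B D E F H I K L
Mark G: refs=null, marked=B D E F G H I K L
Unmarked (collected): A C J

Answer: 0 1 0 1 1 1 1 1 1 0 1 1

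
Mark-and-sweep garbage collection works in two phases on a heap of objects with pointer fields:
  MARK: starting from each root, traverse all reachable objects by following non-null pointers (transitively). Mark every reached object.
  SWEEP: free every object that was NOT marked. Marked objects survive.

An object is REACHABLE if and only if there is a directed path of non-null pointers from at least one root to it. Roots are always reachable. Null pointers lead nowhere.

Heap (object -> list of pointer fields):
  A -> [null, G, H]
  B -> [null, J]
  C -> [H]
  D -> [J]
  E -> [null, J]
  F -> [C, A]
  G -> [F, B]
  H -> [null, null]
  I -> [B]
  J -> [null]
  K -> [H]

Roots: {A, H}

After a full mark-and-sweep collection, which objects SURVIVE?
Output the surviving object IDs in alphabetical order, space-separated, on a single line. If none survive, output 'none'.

Answer: A B C F G H J

Derivation:
Roots: A H
Mark A: refs=null G H, marked=A
Mark H: refs=null null, marked=A H
Mark G: refs=F B, marked=A G H
Mark F: refs=C A, marked=A F G H
Mark B: refs=null J, marked=A B F G H
Mark C: refs=H, marked=A B C F G H
Mark J: refs=null, marked=A B C F G H J
Unmarked (collected): D E I K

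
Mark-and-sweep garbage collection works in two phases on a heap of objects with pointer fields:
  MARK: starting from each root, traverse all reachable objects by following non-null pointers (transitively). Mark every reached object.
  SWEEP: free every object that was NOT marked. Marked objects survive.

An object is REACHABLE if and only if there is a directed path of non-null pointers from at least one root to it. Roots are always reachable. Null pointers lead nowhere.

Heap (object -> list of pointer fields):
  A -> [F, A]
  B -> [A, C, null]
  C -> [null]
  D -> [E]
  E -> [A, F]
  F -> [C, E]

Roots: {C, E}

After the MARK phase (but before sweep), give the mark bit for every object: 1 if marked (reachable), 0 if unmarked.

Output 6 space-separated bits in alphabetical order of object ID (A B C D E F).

Roots: C E
Mark C: refs=null, marked=C
Mark E: refs=A F, marked=C E
Mark A: refs=F A, marked=A C E
Mark F: refs=C E, marked=A C E F
Unmarked (collected): B D

Answer: 1 0 1 0 1 1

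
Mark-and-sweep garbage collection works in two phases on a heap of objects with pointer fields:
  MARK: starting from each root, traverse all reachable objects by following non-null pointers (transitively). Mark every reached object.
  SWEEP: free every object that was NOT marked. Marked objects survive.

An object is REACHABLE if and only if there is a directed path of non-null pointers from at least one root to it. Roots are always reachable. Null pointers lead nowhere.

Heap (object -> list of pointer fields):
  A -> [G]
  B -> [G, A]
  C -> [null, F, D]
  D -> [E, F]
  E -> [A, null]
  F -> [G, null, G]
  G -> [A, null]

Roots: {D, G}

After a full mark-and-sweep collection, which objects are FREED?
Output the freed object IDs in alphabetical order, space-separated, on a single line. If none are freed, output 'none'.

Answer: B C

Derivation:
Roots: D G
Mark D: refs=E F, marked=D
Mark G: refs=A null, marked=D G
Mark E: refs=A null, marked=D E G
Mark F: refs=G null G, marked=D E F G
Mark A: refs=G, marked=A D E F G
Unmarked (collected): B C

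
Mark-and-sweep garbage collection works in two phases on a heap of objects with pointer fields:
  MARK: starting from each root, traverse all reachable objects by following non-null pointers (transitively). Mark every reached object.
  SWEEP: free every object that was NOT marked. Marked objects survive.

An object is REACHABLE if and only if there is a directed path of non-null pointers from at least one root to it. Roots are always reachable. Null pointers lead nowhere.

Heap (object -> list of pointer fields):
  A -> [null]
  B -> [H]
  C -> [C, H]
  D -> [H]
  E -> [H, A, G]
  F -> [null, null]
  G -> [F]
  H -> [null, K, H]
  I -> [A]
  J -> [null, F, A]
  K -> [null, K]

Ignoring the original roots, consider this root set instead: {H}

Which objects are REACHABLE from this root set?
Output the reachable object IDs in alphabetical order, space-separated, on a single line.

Roots: H
Mark H: refs=null K H, marked=H
Mark K: refs=null K, marked=H K
Unmarked (collected): A B C D E F G I J

Answer: H K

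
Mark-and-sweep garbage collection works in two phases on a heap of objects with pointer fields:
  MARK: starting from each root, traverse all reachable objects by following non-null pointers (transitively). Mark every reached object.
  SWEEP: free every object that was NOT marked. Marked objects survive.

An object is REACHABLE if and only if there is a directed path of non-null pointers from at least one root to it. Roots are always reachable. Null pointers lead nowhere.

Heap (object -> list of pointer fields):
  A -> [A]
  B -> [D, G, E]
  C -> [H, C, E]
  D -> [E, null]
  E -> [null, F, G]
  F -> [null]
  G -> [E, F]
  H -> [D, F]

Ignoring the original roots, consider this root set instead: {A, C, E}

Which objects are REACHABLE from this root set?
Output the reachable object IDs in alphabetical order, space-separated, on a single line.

Answer: A C D E F G H

Derivation:
Roots: A C E
Mark A: refs=A, marked=A
Mark C: refs=H C E, marked=A C
Mark E: refs=null F G, marked=A C E
Mark H: refs=D F, marked=A C E H
Mark F: refs=null, marked=A C E F H
Mark G: refs=E F, marked=A C E F G H
Mark D: refs=E null, marked=A C D E F G H
Unmarked (collected): B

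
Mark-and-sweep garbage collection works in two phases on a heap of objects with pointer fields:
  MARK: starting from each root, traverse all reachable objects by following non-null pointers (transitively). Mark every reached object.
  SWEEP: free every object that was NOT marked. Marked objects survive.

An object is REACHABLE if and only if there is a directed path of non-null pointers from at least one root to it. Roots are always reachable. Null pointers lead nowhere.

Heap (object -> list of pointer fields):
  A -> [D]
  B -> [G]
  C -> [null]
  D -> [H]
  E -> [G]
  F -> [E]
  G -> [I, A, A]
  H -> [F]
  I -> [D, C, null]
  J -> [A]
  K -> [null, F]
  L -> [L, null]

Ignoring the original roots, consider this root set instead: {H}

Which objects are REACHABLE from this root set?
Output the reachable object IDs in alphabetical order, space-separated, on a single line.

Answer: A C D E F G H I

Derivation:
Roots: H
Mark H: refs=F, marked=H
Mark F: refs=E, marked=F H
Mark E: refs=G, marked=E F H
Mark G: refs=I A A, marked=E F G H
Mark I: refs=D C null, marked=E F G H I
Mark A: refs=D, marked=A E F G H I
Mark D: refs=H, marked=A D E F G H I
Mark C: refs=null, marked=A C D E F G H I
Unmarked (collected): B J K L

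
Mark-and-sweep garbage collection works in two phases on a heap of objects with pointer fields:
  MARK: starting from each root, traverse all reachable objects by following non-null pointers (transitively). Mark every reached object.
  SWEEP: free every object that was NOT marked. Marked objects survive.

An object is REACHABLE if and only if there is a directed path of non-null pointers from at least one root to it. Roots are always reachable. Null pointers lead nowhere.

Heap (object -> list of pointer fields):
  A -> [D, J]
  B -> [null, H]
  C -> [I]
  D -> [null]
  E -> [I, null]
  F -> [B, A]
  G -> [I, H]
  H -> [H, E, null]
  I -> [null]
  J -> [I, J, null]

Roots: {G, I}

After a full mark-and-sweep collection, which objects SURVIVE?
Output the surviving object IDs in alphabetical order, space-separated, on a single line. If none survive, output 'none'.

Roots: G I
Mark G: refs=I H, marked=G
Mark I: refs=null, marked=G I
Mark H: refs=H E null, marked=G H I
Mark E: refs=I null, marked=E G H I
Unmarked (collected): A B C D F J

Answer: E G H I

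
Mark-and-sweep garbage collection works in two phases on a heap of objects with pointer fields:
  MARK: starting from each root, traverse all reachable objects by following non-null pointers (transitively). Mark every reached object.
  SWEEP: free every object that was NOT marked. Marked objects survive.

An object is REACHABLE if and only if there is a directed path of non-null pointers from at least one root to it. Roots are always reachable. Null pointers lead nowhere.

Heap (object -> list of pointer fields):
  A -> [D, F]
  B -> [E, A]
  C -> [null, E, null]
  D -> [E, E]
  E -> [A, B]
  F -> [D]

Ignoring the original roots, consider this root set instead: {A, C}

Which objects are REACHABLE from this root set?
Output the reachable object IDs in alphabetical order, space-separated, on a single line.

Answer: A B C D E F

Derivation:
Roots: A C
Mark A: refs=D F, marked=A
Mark C: refs=null E null, marked=A C
Mark D: refs=E E, marked=A C D
Mark F: refs=D, marked=A C D F
Mark E: refs=A B, marked=A C D E F
Mark B: refs=E A, marked=A B C D E F
Unmarked (collected): (none)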